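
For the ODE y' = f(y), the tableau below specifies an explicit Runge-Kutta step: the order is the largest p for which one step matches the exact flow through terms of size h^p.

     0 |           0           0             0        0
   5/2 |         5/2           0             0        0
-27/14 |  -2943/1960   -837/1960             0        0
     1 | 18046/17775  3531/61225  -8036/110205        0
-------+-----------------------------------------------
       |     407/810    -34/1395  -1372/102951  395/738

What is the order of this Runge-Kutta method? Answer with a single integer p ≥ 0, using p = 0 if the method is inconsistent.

b = (407/810, -34/1395, -1372/102951, 395/738)
c = (0, 5/2, -27/14, 1)
Ac = (0, 0, -837/784, 45/158)
Σ b_i: 407/810·1 + (-34/1395)·1 + (-1372/102951)·1 + 395/738·1 = 1 ✓
b·c: (-34/1395)·5/2 + (-1372/102951)·(-27/14) + 395/738·1 = 1/2 ✓
b·c²: (-34/1395)·25/4 + (-1372/102951)·729/196 + 395/738·1 = 1/3 ✓
b·Ac: (-1372/102951)·(-837/784) + 395/738·45/158 = 1/6 ✓
b·c³: (-34/1395)·125/8 + (-1372/102951)·(-19683/2744) + 395/738·1 = 1/4 ✓
b·(c∘Ac): (-1372/102951)·22599/10976 + 395/738·45/158 = 1/8 ✓
b·Ac²: (-1372/102951)·(-4185/1568) + 395/738·141/1580 = 1/12 ✓
b·A²c: 395/738·123/1580 = 1/24 ✓; 4 stages ⇒ order 4.

4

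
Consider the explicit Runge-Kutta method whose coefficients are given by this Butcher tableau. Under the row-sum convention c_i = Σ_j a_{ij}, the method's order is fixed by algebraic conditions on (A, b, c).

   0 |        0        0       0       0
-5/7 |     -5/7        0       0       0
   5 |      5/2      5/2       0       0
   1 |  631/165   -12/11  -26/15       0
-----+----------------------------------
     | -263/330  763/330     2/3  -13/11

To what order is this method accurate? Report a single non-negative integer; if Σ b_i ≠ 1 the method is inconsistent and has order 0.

b = (-263/330, 763/330, 2/3, -13/11)
c = (0, -5/7, 5, 1)
Ac = (0, 0, -25/14, -1822/231)
Σ b_i: (-263/330)·1 + 763/330·1 + 2/3·1 + (-13/11)·1 = 1 ✓
b·c: 763/330·(-5/7) + 2/3·5 + (-13/11)·1 = 1/2 ✓
b·c²: 763/330·25/49 + 2/3·25 + (-13/11)·1 = 7699/462 ≠ 1/3 ⇒ order 2.
b·Ac: 2/3·(-25/14) + (-13/11)·(-1822/231) = 6887/847 ≠ 1/6

2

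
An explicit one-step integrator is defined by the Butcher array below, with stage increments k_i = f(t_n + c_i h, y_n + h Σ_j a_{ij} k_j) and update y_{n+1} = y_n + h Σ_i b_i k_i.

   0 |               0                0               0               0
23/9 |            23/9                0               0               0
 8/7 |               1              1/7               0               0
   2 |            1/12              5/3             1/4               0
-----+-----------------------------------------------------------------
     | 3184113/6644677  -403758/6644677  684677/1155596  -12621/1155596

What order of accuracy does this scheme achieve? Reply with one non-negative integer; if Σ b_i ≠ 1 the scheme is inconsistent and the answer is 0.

3

b = (3184113/6644677, -403758/6644677, 684677/1155596, -12621/1155596)
c = (0, 23/9, 8/7, 2)
Ac = (0, 0, 23/63, 859/189)
Σ b_i: 3184113/6644677·1 + (-403758/6644677)·1 + 684677/1155596·1 + (-12621/1155596)·1 = 1 ✓
b·c: (-403758/6644677)·23/9 + 684677/1155596·8/7 + (-12621/1155596)·2 = 1/2 ✓
b·c²: (-403758/6644677)·529/81 + 684677/1155596·64/49 + (-12621/1155596)·4 = 1/3 ✓
b·Ac: 684677/1155596·23/63 + (-12621/1155596)·859/189 = 1/6 ✓
b·c³: (-403758/6644677)·12167/729 + 684677/1155596·512/343 + (-12621/1155596)·8 = -11854712/54601911 ≠ 1/4 ⇒ order 3.
b·(c∘Ac): 684677/1155596·184/441 + (-12621/1155596)·1718/189 = 85473/577798 ≠ 1/8
b·Ac²: 684677/1155596·529/567 + (-12621/1155596)·133493/11907 = 23497070/54601911 ≠ 1/12
b·A²c: (-12621/1155596)·23/252 = -13823/13867152 ≠ 1/24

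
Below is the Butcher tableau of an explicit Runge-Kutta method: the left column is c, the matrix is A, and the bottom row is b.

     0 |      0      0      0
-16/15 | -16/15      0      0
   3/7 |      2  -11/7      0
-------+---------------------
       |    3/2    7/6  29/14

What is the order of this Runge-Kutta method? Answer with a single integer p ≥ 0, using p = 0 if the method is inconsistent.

0

b = (3/2, 7/6, 29/14)
c = (0, -16/15, 3/7)
Ac = (0, 0, 176/105)
Σ b_i: 3/2·1 + 7/6·1 + 29/14·1 = 199/42 ≠ 1 ⇒ order 0.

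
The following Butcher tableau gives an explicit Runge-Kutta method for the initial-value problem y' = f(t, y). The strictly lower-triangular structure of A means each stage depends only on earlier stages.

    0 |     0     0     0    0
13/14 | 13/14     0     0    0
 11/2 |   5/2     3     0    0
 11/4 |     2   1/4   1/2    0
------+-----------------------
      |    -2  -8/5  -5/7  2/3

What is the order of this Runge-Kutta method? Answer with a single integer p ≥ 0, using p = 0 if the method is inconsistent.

b = (-2, -8/5, -5/7, 2/3)
c = (0, 13/14, 11/2, 11/4)
Ac = (0, 0, 39/14, 167/56)
Σ b_i: (-2)·1 + (-8/5)·1 + (-5/7)·1 + 2/3·1 = -383/105 ≠ 1 ⇒ order 0.

0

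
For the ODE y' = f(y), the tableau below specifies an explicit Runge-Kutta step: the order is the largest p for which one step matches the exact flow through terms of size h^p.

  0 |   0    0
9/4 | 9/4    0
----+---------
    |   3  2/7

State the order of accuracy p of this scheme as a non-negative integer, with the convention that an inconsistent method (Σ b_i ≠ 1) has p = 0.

0

b = (3, 2/7)
c = (0, 9/4)
Σ b_i: 3·1 + 2/7·1 = 23/7 ≠ 1 ⇒ order 0.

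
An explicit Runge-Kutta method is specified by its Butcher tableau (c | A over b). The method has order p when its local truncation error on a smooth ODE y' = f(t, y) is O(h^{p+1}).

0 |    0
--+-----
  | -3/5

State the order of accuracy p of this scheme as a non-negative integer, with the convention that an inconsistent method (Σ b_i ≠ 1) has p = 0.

0

b = (-3/5)
c = (0)
Σ b_i: (-3/5)·1 = -3/5 ≠ 1 ⇒ order 0.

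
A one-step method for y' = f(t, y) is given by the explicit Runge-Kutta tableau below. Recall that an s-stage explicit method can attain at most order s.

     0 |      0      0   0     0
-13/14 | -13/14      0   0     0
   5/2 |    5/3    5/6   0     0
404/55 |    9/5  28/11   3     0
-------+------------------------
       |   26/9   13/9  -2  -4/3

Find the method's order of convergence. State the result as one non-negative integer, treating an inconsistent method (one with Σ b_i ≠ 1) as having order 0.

1

b = (26/9, 13/9, -2, -4/3)
c = (0, -13/14, 5/2, 404/55)
Ac = (0, 0, -65/84, 113/22)
Σ b_i: 26/9·1 + 13/9·1 + (-2)·1 + (-4/3)·1 = 1 ✓
b·c: 13/9·(-13/14) + (-2)·5/2 + (-4/3)·404/55 = -111817/6930 ≠ 1/2 ⇒ order 1.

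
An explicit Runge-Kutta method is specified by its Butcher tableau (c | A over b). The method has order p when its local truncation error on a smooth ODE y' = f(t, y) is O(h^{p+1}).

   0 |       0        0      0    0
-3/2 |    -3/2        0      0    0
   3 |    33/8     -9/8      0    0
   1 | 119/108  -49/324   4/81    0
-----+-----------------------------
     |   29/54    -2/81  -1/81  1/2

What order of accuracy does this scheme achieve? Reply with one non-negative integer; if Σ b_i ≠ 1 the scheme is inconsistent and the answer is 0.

b = (29/54, -2/81, -1/81, 1/2)
c = (0, -3/2, 3, 1)
Ac = (0, 0, 27/16, 3/8)
Σ b_i: 29/54·1 + (-2/81)·1 + (-1/81)·1 + 1/2·1 = 1 ✓
b·c: (-2/81)·(-3/2) + (-1/81)·3 + 1/2·1 = 1/2 ✓
b·c²: (-2/81)·9/4 + (-1/81)·9 + 1/2·1 = 1/3 ✓
b·Ac: (-1/81)·27/16 + 1/2·3/8 = 1/6 ✓
b·c³: (-2/81)·(-27/8) + (-1/81)·27 + 1/2·1 = 1/4 ✓
b·(c∘Ac): (-1/81)·81/16 + 1/2·3/8 = 1/8 ✓
b·Ac²: (-1/81)·(-81/32) + 1/2·5/48 = 1/12 ✓
b·A²c: 1/2·1/12 = 1/24 ✓; 4 stages ⇒ order 4.

4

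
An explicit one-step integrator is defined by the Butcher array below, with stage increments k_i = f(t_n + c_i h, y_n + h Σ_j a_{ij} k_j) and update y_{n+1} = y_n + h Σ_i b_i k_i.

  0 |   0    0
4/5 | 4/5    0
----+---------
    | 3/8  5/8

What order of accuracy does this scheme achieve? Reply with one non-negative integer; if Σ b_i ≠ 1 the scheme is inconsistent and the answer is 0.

b = (3/8, 5/8)
c = (0, 4/5)
Σ b_i: 3/8·1 + 5/8·1 = 1 ✓
b·c: 5/8·4/5 = 1/2 ✓; 2 stages ⇒ order 2.

2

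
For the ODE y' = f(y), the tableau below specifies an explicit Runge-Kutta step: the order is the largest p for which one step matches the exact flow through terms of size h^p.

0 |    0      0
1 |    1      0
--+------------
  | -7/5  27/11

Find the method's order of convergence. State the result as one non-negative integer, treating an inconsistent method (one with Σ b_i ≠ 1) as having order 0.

0

b = (-7/5, 27/11)
c = (0, 1)
Σ b_i: (-7/5)·1 + 27/11·1 = 58/55 ≠ 1 ⇒ order 0.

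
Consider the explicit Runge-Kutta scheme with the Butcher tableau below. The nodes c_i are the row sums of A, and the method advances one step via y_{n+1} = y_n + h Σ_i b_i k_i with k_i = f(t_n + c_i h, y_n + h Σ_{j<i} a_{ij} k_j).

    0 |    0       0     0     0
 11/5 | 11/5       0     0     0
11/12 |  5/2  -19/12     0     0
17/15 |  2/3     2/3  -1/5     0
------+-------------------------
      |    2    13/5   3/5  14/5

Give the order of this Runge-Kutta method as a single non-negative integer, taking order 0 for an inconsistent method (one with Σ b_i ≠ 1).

b = (2, 13/5, 3/5, 14/5)
c = (0, 11/5, 11/12, 17/15)
Ac = (0, 0, -209/60, 77/60)
Σ b_i: 2·1 + 13/5·1 + 3/5·1 + 14/5·1 = 8 ≠ 1 ⇒ order 0.

0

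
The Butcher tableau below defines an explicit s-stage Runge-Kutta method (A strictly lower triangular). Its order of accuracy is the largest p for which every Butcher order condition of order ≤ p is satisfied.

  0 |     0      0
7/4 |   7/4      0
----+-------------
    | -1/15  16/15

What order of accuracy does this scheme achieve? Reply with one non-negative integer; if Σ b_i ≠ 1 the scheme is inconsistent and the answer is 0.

1

b = (-1/15, 16/15)
c = (0, 7/4)
Σ b_i: (-1/15)·1 + 16/15·1 = 1 ✓
b·c: 16/15·7/4 = 28/15 ≠ 1/2 ⇒ order 1.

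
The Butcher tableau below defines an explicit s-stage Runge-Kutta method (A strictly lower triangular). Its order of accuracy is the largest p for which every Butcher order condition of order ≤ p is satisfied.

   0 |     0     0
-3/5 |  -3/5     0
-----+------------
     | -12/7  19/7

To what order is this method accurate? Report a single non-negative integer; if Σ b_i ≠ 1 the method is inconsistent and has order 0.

b = (-12/7, 19/7)
c = (0, -3/5)
Σ b_i: (-12/7)·1 + 19/7·1 = 1 ✓
b·c: 19/7·(-3/5) = -57/35 ≠ 1/2 ⇒ order 1.

1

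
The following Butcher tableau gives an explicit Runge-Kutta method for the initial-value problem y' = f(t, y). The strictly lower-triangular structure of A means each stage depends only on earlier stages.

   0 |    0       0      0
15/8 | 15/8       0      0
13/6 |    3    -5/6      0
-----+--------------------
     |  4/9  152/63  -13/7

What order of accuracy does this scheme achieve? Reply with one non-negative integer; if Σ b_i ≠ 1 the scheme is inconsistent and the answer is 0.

b = (4/9, 152/63, -13/7)
c = (0, 15/8, 13/6)
Ac = (0, 0, -25/16)
Σ b_i: 4/9·1 + 152/63·1 + (-13/7)·1 = 1 ✓
b·c: 152/63·15/8 + (-13/7)·13/6 = 1/2 ✓
b·c²: 152/63·225/64 + (-13/7)·169/36 = -17/72 ≠ 1/3 ⇒ order 2.
b·Ac: (-13/7)·(-25/16) = 325/112 ≠ 1/6

2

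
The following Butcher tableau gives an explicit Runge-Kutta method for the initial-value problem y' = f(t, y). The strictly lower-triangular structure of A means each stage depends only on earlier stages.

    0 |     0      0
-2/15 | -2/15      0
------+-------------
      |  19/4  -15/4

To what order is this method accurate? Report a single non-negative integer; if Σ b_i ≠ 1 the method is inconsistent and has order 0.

b = (19/4, -15/4)
c = (0, -2/15)
Σ b_i: 19/4·1 + (-15/4)·1 = 1 ✓
b·c: (-15/4)·(-2/15) = 1/2 ✓; 2 stages ⇒ order 2.

2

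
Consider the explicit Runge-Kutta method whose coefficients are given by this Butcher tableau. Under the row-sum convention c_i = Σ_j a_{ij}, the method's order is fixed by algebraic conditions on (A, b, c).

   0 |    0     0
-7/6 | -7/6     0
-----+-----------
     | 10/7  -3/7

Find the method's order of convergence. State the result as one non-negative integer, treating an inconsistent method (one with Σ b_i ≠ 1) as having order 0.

b = (10/7, -3/7)
c = (0, -7/6)
Σ b_i: 10/7·1 + (-3/7)·1 = 1 ✓
b·c: (-3/7)·(-7/6) = 1/2 ✓; 2 stages ⇒ order 2.

2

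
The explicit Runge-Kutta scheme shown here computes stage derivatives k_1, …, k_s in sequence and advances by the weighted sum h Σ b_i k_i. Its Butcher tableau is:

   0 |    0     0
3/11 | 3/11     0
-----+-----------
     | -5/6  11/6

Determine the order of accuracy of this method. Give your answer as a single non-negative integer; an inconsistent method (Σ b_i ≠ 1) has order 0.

2

b = (-5/6, 11/6)
c = (0, 3/11)
Σ b_i: (-5/6)·1 + 11/6·1 = 1 ✓
b·c: 11/6·3/11 = 1/2 ✓; 2 stages ⇒ order 2.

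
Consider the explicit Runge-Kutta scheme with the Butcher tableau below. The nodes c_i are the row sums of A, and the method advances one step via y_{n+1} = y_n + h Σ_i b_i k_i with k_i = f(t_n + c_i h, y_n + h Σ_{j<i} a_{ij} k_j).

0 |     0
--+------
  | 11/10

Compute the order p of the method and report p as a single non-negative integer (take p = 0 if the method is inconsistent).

0

b = (11/10)
c = (0)
Σ b_i: 11/10·1 = 11/10 ≠ 1 ⇒ order 0.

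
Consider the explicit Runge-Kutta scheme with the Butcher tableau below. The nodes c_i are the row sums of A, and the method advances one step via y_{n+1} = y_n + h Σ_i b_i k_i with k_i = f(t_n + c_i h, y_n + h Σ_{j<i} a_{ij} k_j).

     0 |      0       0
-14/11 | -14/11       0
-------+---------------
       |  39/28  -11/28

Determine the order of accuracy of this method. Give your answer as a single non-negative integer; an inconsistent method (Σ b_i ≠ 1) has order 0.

b = (39/28, -11/28)
c = (0, -14/11)
Σ b_i: 39/28·1 + (-11/28)·1 = 1 ✓
b·c: (-11/28)·(-14/11) = 1/2 ✓; 2 stages ⇒ order 2.

2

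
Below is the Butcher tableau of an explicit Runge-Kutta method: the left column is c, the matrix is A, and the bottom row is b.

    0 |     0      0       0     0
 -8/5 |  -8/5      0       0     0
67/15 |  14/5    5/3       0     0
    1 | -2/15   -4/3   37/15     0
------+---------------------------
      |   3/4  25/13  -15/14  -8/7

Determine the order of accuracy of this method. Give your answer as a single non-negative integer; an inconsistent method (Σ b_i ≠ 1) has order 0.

0

b = (3/4, 25/13, -15/14, -8/7)
c = (0, -8/5, 67/15, 1)
Ac = (0, 0, -8/3, 2959/225)
Σ b_i: 3/4·1 + 25/13·1 + (-15/14)·1 + (-8/7)·1 = 167/364 ≠ 1 ⇒ order 0.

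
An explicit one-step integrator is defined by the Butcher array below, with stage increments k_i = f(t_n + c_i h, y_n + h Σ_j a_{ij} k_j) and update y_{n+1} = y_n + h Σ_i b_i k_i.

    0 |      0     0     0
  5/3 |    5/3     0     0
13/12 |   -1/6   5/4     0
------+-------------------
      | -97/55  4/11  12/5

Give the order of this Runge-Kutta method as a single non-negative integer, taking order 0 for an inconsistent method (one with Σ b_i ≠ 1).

b = (-97/55, 4/11, 12/5)
c = (0, 5/3, 13/12)
Ac = (0, 0, 25/12)
Σ b_i: (-97/55)·1 + 4/11·1 + 12/5·1 = 1 ✓
b·c: 4/11·5/3 + 12/5·13/12 = 529/165 ≠ 1/2 ⇒ order 1.

1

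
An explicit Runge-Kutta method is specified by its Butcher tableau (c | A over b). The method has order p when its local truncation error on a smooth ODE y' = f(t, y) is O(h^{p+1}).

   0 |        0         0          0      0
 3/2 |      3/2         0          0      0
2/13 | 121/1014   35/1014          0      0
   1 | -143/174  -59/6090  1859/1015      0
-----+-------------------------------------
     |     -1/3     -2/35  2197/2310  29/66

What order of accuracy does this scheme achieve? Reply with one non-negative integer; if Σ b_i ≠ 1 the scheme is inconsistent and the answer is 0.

b = (-1/3, -2/35, 2197/2310, 29/66)
c = (0, 3/2, 2/13, 1)
Ac = (0, 0, 35/676, 31/116)
Σ b_i: (-1/3)·1 + (-2/35)·1 + 2197/2310·1 + 29/66·1 = 1 ✓
b·c: (-2/35)·3/2 + 2197/2310·2/13 + 29/66·1 = 1/2 ✓
b·c²: (-2/35)·9/4 + 2197/2310·4/169 + 29/66·1 = 1/3 ✓
b·Ac: 2197/2310·35/676 + 29/66·31/116 = 1/6 ✓
b·c³: (-2/35)·27/8 + 2197/2310·8/2197 + 29/66·1 = 1/4 ✓
b·(c∘Ac): 2197/2310·35/4394 + 29/66·31/116 = 1/8 ✓
b·Ac²: 2197/2310·105/1352 + 29/66·5/232 = 1/12 ✓
b·A²c: 29/66·11/116 = 1/24 ✓; 4 stages ⇒ order 4.

4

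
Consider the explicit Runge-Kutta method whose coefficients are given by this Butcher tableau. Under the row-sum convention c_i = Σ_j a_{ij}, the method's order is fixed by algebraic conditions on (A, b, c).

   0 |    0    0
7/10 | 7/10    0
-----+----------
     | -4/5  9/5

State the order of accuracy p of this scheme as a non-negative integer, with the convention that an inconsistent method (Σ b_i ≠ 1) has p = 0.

1

b = (-4/5, 9/5)
c = (0, 7/10)
Σ b_i: (-4/5)·1 + 9/5·1 = 1 ✓
b·c: 9/5·7/10 = 63/50 ≠ 1/2 ⇒ order 1.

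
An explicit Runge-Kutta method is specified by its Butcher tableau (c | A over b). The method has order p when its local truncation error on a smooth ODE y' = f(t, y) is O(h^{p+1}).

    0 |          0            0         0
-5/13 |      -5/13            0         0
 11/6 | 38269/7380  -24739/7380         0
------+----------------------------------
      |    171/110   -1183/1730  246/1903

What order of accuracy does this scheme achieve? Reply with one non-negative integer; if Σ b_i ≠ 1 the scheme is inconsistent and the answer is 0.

b = (171/110, -1183/1730, 246/1903)
c = (0, -5/13, 11/6)
Ac = (0, 0, 1903/1476)
Σ b_i: 171/110·1 + (-1183/1730)·1 + 246/1903·1 = 1 ✓
b·c: (-1183/1730)·(-5/13) + 246/1903·11/6 = 1/2 ✓
b·c²: (-1183/1730)·25/169 + 246/1903·121/36 = 1/3 ✓
b·Ac: 246/1903·1903/1476 = 1/6 ✓; 3 stages ⇒ order 3.

3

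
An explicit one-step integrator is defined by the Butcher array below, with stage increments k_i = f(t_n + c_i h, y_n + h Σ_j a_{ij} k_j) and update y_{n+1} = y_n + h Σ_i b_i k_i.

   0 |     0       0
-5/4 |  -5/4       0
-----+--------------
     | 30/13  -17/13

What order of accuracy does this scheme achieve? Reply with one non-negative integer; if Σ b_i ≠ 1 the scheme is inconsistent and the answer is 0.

b = (30/13, -17/13)
c = (0, -5/4)
Σ b_i: 30/13·1 + (-17/13)·1 = 1 ✓
b·c: (-17/13)·(-5/4) = 85/52 ≠ 1/2 ⇒ order 1.

1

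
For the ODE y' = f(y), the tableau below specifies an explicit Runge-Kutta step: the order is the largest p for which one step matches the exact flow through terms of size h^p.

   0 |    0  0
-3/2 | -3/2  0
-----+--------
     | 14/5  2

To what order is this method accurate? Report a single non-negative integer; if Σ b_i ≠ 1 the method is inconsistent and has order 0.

0

b = (14/5, 2)
c = (0, -3/2)
Σ b_i: 14/5·1 + 2·1 = 24/5 ≠ 1 ⇒ order 0.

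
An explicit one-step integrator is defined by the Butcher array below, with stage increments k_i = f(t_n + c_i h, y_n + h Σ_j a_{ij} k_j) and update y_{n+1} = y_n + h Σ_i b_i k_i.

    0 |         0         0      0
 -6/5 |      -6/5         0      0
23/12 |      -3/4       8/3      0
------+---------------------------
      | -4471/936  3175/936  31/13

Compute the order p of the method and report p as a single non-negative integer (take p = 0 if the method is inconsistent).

b = (-4471/936, 3175/936, 31/13)
c = (0, -6/5, 23/12)
Ac = (0, 0, -16/5)
Σ b_i: (-4471/936)·1 + 3175/936·1 + 31/13·1 = 1 ✓
b·c: 3175/936·(-6/5) + 31/13·23/12 = 1/2 ✓
b·c²: 3175/936·36/25 + 31/13·529/144 = 25543/1872 ≠ 1/3 ⇒ order 2.
b·Ac: 31/13·(-16/5) = -496/65 ≠ 1/6

2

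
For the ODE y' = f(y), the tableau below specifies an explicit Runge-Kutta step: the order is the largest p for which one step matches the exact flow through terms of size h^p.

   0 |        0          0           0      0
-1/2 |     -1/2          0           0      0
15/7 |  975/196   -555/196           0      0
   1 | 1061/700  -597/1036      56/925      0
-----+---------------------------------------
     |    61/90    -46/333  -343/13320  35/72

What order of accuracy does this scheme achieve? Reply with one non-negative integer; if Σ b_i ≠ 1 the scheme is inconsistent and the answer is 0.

4

b = (61/90, -46/333, -343/13320, 35/72)
c = (0, -1/2, 15/7, 1)
Ac = (0, 0, 555/392, 117/280)
Σ b_i: 61/90·1 + (-46/333)·1 + (-343/13320)·1 + 35/72·1 = 1 ✓
b·c: (-46/333)·(-1/2) + (-343/13320)·15/7 + 35/72·1 = 1/2 ✓
b·c²: (-46/333)·1/4 + (-343/13320)·225/49 + 35/72·1 = 1/3 ✓
b·Ac: (-343/13320)·555/392 + 35/72·117/280 = 1/6 ✓
b·c³: (-46/333)·(-1/8) + (-343/13320)·3375/343 + 35/72·1 = 1/4 ✓
b·(c∘Ac): (-343/13320)·8325/2744 + 35/72·117/280 = 1/8 ✓
b·Ac²: (-343/13320)·(-555/784) + 35/72·15/112 = 1/12 ✓
b·A²c: 35/72·3/35 = 1/24 ✓; 4 stages ⇒ order 4.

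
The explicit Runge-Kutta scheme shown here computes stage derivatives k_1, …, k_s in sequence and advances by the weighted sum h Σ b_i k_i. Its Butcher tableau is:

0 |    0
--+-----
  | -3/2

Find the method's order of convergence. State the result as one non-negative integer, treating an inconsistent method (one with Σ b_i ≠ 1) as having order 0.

0

b = (-3/2)
c = (0)
Σ b_i: (-3/2)·1 = -3/2 ≠ 1 ⇒ order 0.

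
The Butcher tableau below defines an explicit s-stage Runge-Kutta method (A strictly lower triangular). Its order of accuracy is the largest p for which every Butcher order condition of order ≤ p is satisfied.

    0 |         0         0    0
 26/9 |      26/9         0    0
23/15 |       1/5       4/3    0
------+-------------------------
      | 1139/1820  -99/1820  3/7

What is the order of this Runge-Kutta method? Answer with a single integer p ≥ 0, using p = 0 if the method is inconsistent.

b = (1139/1820, -99/1820, 3/7)
c = (0, 26/9, 23/15)
Ac = (0, 0, 104/27)
Σ b_i: 1139/1820·1 + (-99/1820)·1 + 3/7·1 = 1 ✓
b·c: (-99/1820)·26/9 + 3/7·23/15 = 1/2 ✓
b·c²: (-99/1820)·676/81 + 3/7·529/225 = 872/1575 ≠ 1/3 ⇒ order 2.
b·Ac: 3/7·104/27 = 104/63 ≠ 1/6

2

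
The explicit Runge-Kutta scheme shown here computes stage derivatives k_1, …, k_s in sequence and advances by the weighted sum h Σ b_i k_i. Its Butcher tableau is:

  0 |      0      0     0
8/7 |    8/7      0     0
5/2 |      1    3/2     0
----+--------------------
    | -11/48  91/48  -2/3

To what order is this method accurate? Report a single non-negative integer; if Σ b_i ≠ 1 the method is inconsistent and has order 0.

2

b = (-11/48, 91/48, -2/3)
c = (0, 8/7, 5/2)
Ac = (0, 0, 12/7)
Σ b_i: (-11/48)·1 + 91/48·1 + (-2/3)·1 = 1 ✓
b·c: 91/48·8/7 + (-2/3)·5/2 = 1/2 ✓
b·c²: 91/48·64/49 + (-2/3)·25/4 = -71/42 ≠ 1/3 ⇒ order 2.
b·Ac: (-2/3)·12/7 = -8/7 ≠ 1/6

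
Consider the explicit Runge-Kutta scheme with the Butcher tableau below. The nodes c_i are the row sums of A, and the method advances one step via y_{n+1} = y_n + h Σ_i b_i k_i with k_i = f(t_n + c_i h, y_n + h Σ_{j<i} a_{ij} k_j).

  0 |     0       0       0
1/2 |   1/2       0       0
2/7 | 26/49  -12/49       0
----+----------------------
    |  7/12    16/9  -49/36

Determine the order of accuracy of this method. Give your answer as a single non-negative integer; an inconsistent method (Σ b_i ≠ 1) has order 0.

b = (7/12, 16/9, -49/36)
c = (0, 1/2, 2/7)
Ac = (0, 0, -6/49)
Σ b_i: 7/12·1 + 16/9·1 + (-49/36)·1 = 1 ✓
b·c: 16/9·1/2 + (-49/36)·2/7 = 1/2 ✓
b·c²: 16/9·1/4 + (-49/36)·4/49 = 1/3 ✓
b·Ac: (-49/36)·(-6/49) = 1/6 ✓; 3 stages ⇒ order 3.

3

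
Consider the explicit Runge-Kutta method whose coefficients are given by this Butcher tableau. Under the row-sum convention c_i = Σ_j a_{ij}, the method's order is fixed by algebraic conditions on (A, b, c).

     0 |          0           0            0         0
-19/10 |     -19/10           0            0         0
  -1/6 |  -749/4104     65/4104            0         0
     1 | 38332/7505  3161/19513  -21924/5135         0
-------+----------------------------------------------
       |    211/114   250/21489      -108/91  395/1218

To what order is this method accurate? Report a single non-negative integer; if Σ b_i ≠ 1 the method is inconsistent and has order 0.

4

b = (211/114, 250/21489, -108/91, 395/1218)
c = (0, -19/10, -1/6, 1)
Ac = (0, 0, -13/432, 319/790)
Σ b_i: 211/114·1 + 250/21489·1 + (-108/91)·1 + 395/1218·1 = 1 ✓
b·c: 250/21489·(-19/10) + (-108/91)·(-1/6) + 395/1218·1 = 1/2 ✓
b·c²: 250/21489·361/100 + (-108/91)·1/36 + 395/1218·1 = 1/3 ✓
b·Ac: (-108/91)·(-13/432) + 395/1218·319/790 = 1/6 ✓
b·c³: 250/21489·(-6859/1000) + (-108/91)·(-1/216) + 395/1218·1 = 1/4 ✓
b·(c∘Ac): (-108/91)·13/2592 + 395/1218·319/790 = 1/8 ✓
b·Ac²: (-108/91)·247/4320 + 395/1218·3683/7900 = 1/12 ✓
b·A²c: 395/1218·203/1580 = 1/24 ✓; 4 stages ⇒ order 4.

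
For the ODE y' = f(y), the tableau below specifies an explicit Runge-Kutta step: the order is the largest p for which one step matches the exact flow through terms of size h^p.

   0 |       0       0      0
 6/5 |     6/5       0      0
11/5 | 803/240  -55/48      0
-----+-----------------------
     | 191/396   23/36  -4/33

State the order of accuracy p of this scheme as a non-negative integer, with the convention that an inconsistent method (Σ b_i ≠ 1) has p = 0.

b = (191/396, 23/36, -4/33)
c = (0, 6/5, 11/5)
Ac = (0, 0, -11/8)
Σ b_i: 191/396·1 + 23/36·1 + (-4/33)·1 = 1 ✓
b·c: 23/36·6/5 + (-4/33)·11/5 = 1/2 ✓
b·c²: 23/36·36/25 + (-4/33)·121/25 = 1/3 ✓
b·Ac: (-4/33)·(-11/8) = 1/6 ✓; 3 stages ⇒ order 3.

3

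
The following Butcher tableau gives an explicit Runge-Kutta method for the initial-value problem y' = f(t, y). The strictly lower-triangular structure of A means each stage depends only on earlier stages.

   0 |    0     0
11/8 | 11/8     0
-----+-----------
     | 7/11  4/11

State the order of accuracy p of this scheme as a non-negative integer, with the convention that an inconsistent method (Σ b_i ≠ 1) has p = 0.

b = (7/11, 4/11)
c = (0, 11/8)
Σ b_i: 7/11·1 + 4/11·1 = 1 ✓
b·c: 4/11·11/8 = 1/2 ✓; 2 stages ⇒ order 2.

2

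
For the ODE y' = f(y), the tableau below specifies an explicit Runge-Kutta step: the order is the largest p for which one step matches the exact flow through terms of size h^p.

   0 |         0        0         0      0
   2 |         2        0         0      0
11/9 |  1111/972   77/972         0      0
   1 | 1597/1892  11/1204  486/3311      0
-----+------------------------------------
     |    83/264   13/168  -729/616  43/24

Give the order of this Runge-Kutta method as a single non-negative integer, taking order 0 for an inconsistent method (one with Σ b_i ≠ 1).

b = (83/264, 13/168, -729/616, 43/24)
c = (0, 2, 11/9, 1)
Ac = (0, 0, 77/486, 17/86)
Σ b_i: 83/264·1 + 13/168·1 + (-729/616)·1 + 43/24·1 = 1 ✓
b·c: 13/168·2 + (-729/616)·11/9 + 43/24·1 = 1/2 ✓
b·c²: 13/168·4 + (-729/616)·121/81 + 43/24·1 = 1/3 ✓
b·Ac: (-729/616)·77/486 + 43/24·17/86 = 1/6 ✓
b·c³: 13/168·8 + (-729/616)·1331/729 + 43/24·1 = 1/4 ✓
b·(c∘Ac): (-729/616)·847/4374 + 43/24·17/86 = 1/8 ✓
b·Ac²: (-729/616)·77/243 + 43/24·11/43 = 1/12 ✓
b·A²c: 43/24·1/43 = 1/24 ✓; 4 stages ⇒ order 4.

4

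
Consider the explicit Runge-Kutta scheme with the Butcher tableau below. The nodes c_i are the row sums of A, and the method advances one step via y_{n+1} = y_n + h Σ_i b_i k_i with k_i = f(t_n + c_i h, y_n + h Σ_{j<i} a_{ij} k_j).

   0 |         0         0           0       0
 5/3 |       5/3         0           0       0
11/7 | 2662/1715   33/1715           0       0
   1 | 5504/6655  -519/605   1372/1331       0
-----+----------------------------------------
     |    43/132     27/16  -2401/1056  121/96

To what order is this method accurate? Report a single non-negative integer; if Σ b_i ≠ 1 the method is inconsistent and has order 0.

4

b = (43/132, 27/16, -2401/1056, 121/96)
c = (0, 5/3, 11/7, 1)
Ac = (0, 0, 11/343, 23/121)
Σ b_i: 43/132·1 + 27/16·1 + (-2401/1056)·1 + 121/96·1 = 1 ✓
b·c: 27/16·5/3 + (-2401/1056)·11/7 + 121/96·1 = 1/2 ✓
b·c²: 27/16·25/9 + (-2401/1056)·121/49 + 121/96·1 = 1/3 ✓
b·Ac: (-2401/1056)·11/343 + 121/96·23/121 = 1/6 ✓
b·c³: 27/16·125/27 + (-2401/1056)·1331/343 + 121/96·1 = 1/4 ✓
b·(c∘Ac): (-2401/1056)·121/2401 + 121/96·23/121 = 1/8 ✓
b·Ac²: (-2401/1056)·55/1029 + 121/96·59/363 = 1/12 ✓
b·A²c: 121/96·4/121 = 1/24 ✓; 4 stages ⇒ order 4.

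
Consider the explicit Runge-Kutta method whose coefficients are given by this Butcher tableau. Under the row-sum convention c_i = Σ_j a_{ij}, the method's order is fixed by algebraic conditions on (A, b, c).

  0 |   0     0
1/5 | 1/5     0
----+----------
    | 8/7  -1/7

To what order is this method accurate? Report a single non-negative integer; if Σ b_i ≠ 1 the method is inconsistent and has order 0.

1

b = (8/7, -1/7)
c = (0, 1/5)
Σ b_i: 8/7·1 + (-1/7)·1 = 1 ✓
b·c: (-1/7)·1/5 = -1/35 ≠ 1/2 ⇒ order 1.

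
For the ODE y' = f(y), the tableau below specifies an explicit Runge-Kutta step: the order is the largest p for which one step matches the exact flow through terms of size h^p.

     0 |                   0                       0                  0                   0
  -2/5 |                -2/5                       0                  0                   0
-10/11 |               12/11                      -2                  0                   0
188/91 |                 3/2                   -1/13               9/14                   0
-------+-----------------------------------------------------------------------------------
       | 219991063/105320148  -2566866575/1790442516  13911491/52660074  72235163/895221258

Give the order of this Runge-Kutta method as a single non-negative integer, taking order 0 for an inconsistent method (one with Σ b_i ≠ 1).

3

b = (219991063/105320148, -2566866575/1790442516, 13911491/52660074, 72235163/895221258)
c = (0, -2/5, -10/11, 188/91)
Ac = (0, 0, 4/5, -2771/5005)
Σ b_i: 219991063/105320148·1 + (-2566866575/1790442516)·1 + 13911491/52660074·1 + 72235163/895221258·1 = 1 ✓
b·c: (-2566866575/1790442516)·(-2/5) + 13911491/52660074·(-10/11) + 72235163/895221258·188/91 = 1/2 ✓
b·c²: (-2566866575/1790442516)·4/25 + 13911491/52660074·100/121 + 72235163/895221258·35344/8281 = 1/3 ✓
b·Ac: 13911491/52660074·4/5 + 72235163/895221258·(-2771/5005) = 1/6 ✓
b·c³: (-2566866575/1790442516)·(-8/125) + 13911491/52660074·(-1000/1331) + 72235163/895221258·6644672/753571 = 2043506582/3379021415 ≠ 1/4 ⇒ order 3.
b·(c∘Ac): 13911491/52660074·(-8/11) + 72235163/895221258·(-520948/455455) = -12481322/43883395 ≠ 1/8
b·Ac²: 13911491/52660074·(-8/25) + 72235163/895221258·142862/275275 = -1050224003/24618584595 ≠ 1/12
b·A²c: 72235163/895221258·18/35 = 30957927/746017715 ≠ 1/24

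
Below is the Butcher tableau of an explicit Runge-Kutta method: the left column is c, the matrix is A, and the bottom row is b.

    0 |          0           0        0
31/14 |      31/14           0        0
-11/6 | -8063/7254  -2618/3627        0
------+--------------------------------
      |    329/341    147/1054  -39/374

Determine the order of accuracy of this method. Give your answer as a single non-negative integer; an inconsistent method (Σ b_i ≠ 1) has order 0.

b = (329/341, 147/1054, -39/374)
c = (0, 31/14, -11/6)
Ac = (0, 0, -187/117)
Σ b_i: 329/341·1 + 147/1054·1 + (-39/374)·1 = 1 ✓
b·c: 147/1054·31/14 + (-39/374)·(-11/6) = 1/2 ✓
b·c²: 147/1054·961/196 + (-39/374)·121/36 = 1/3 ✓
b·Ac: (-39/374)·(-187/117) = 1/6 ✓; 3 stages ⇒ order 3.

3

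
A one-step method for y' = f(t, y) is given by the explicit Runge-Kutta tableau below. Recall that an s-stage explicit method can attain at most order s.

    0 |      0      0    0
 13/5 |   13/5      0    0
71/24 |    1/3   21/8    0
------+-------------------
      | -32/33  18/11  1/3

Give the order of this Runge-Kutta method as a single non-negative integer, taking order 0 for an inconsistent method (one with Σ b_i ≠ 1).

1

b = (-32/33, 18/11, 1/3)
c = (0, 13/5, 71/24)
Ac = (0, 0, 273/40)
Σ b_i: (-32/33)·1 + 18/11·1 + 1/3·1 = 1 ✓
b·c: 18/11·13/5 + 1/3·71/24 = 20753/3960 ≠ 1/2 ⇒ order 1.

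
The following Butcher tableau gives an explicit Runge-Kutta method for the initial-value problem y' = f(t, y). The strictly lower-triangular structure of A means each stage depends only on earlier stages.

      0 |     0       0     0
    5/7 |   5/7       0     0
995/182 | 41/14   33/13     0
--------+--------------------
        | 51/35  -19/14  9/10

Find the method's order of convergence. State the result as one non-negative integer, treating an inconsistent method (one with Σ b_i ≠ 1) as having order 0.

b = (51/35, -19/14, 9/10)
c = (0, 5/7, 995/182)
Ac = (0, 0, 165/91)
Σ b_i: 51/35·1 + (-19/14)·1 + 9/10·1 = 1 ✓
b·c: (-19/14)·5/7 + 9/10·995/182 = 10067/2548 ≠ 1/2 ⇒ order 1.

1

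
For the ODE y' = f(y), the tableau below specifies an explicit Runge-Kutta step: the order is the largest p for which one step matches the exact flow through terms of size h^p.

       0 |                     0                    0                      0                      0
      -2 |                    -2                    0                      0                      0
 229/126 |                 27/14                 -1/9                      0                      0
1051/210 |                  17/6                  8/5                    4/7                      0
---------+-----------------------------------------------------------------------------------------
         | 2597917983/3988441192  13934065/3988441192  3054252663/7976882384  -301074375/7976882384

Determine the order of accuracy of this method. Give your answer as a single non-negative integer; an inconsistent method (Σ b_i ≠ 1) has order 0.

3

b = (2597917983/3988441192, 13934065/3988441192, 3054252663/7976882384, -301074375/7976882384)
c = (0, -2, 229/126, 1051/210)
Ac = (0, 0, 2/9, -4766/2205)
Σ b_i: 2597917983/3988441192·1 + 13934065/3988441192·1 + 3054252663/7976882384·1 + (-301074375/7976882384)·1 = 1 ✓
b·c: 13934065/3988441192·(-2) + 3054252663/7976882384·229/126 + (-301074375/7976882384)·1051/210 = 1/2 ✓
b·c²: 13934065/3988441192·4 + 3054252663/7976882384·52441/15876 + (-301074375/7976882384)·1104601/44100 = 1/3 ✓
b·Ac: 3054252663/7976882384·2/9 + (-301074375/7976882384)·(-4766/2205) = 1/6 ✓
b·c³: 13934065/3988441192·(-8) + 3054252663/7976882384·12008989/2000376 + (-301074375/7976882384)·1160935651/9261000 = -1236631707949/502543590192 ≠ 1/4 ⇒ order 3.
b·(c∘Ac): 3054252663/7976882384·229/567 + (-301074375/7976882384)·(-2504533/231525) = 70724407057/125635897548 ≠ 1/8
b·Ac²: 3054252663/7976882384·(-4/9) + (-301074375/7976882384)·1151261/138915 = -728142510817/1507630770576 ≠ 1/12
b·A²c: (-301074375/7976882384)·8/63 = -14336875/2991330894 ≠ 1/24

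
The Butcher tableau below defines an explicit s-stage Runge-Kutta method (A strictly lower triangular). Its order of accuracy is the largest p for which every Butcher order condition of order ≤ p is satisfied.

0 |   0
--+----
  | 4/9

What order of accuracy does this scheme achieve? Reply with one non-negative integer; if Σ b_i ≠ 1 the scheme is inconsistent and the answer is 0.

0

b = (4/9)
c = (0)
Σ b_i: 4/9·1 = 4/9 ≠ 1 ⇒ order 0.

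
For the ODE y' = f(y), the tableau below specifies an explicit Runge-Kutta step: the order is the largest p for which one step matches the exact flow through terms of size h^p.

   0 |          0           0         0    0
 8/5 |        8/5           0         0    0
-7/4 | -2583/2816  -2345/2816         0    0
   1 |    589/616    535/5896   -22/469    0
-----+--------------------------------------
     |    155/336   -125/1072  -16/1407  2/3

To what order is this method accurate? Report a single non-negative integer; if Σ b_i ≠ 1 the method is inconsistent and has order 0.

b = (155/336, -125/1072, -16/1407, 2/3)
c = (0, 8/5, -7/4, 1)
Ac = (0, 0, -469/352, 5/22)
Σ b_i: 155/336·1 + (-125/1072)·1 + (-16/1407)·1 + 2/3·1 = 1 ✓
b·c: (-125/1072)·8/5 + (-16/1407)·(-7/4) + 2/3·1 = 1/2 ✓
b·c²: (-125/1072)·64/25 + (-16/1407)·49/16 + 2/3·1 = 1/3 ✓
b·Ac: (-16/1407)·(-469/352) + 2/3·5/22 = 1/6 ✓
b·c³: (-125/1072)·512/125 + (-16/1407)·(-343/64) + 2/3·1 = 1/4 ✓
b·(c∘Ac): (-16/1407)·3283/1408 + 2/3·5/22 = 1/8 ✓
b·Ac²: (-16/1407)·(-469/220) + 2/3·39/440 = 1/12 ✓
b·A²c: 2/3·1/16 = 1/24 ✓; 4 stages ⇒ order 4.

4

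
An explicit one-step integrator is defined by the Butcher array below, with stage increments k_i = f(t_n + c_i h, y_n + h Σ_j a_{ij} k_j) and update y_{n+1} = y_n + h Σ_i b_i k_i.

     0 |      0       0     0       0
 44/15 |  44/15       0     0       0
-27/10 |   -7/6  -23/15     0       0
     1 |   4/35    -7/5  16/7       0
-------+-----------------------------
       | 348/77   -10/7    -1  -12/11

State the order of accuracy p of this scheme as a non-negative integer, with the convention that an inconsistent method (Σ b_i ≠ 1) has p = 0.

b = (348/77, -10/7, -1, -12/11)
c = (0, 44/15, -27/10, 1)
Ac = (0, 0, -1012/225, -5396/525)
Σ b_i: 348/77·1 + (-10/7)·1 + (-1)·1 + (-12/11)·1 = 1 ✓
b·c: (-10/7)·44/15 + (-1)·(-27/10) + (-12/11)·1 = -5963/2310 ≠ 1/2 ⇒ order 1.

1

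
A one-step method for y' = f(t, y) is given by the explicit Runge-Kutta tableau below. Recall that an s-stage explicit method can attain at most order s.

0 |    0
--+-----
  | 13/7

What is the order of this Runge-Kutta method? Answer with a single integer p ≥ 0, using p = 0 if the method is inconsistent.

b = (13/7)
c = (0)
Σ b_i: 13/7·1 = 13/7 ≠ 1 ⇒ order 0.

0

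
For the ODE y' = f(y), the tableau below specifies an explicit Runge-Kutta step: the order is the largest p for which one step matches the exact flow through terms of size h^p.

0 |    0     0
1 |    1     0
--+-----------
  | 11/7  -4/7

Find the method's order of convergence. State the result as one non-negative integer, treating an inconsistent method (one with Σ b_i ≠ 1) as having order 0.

1

b = (11/7, -4/7)
c = (0, 1)
Σ b_i: 11/7·1 + (-4/7)·1 = 1 ✓
b·c: (-4/7)·1 = -4/7 ≠ 1/2 ⇒ order 1.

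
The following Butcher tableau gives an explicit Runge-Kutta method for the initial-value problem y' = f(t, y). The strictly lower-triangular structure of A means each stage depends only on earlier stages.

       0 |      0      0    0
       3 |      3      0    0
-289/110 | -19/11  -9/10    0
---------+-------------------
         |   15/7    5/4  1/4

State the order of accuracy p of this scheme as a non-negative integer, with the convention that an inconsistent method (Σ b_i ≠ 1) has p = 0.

0

b = (15/7, 5/4, 1/4)
c = (0, 3, -289/110)
Ac = (0, 0, -27/10)
Σ b_i: 15/7·1 + 5/4·1 + 1/4·1 = 51/14 ≠ 1 ⇒ order 0.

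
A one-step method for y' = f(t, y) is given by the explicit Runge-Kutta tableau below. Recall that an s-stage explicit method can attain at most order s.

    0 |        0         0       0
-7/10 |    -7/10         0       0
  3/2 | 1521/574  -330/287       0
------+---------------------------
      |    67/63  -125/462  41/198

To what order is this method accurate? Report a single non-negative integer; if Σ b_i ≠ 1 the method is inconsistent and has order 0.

3

b = (67/63, -125/462, 41/198)
c = (0, -7/10, 3/2)
Ac = (0, 0, 33/41)
Σ b_i: 67/63·1 + (-125/462)·1 + 41/198·1 = 1 ✓
b·c: (-125/462)·(-7/10) + 41/198·3/2 = 1/2 ✓
b·c²: (-125/462)·49/100 + 41/198·9/4 = 1/3 ✓
b·Ac: 41/198·33/41 = 1/6 ✓; 3 stages ⇒ order 3.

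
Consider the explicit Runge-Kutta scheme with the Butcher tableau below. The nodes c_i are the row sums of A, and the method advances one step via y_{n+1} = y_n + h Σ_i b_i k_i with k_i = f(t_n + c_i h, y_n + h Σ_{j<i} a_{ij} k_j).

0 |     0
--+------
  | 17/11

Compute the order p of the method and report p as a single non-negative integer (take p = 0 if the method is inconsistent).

0

b = (17/11)
c = (0)
Σ b_i: 17/11·1 = 17/11 ≠ 1 ⇒ order 0.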